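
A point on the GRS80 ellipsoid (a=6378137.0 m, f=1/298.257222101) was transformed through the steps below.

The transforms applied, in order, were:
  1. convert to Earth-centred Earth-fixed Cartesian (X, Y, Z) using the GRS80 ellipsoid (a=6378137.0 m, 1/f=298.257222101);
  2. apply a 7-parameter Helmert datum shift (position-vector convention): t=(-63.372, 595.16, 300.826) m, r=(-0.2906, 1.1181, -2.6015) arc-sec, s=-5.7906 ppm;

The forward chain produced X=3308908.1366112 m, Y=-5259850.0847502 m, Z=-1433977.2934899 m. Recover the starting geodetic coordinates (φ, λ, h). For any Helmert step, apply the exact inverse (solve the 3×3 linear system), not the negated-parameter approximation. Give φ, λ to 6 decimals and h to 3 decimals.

start: X=3308908.1366, Y=-5259850.0848, Z=-1433977.2935 m
→ Helmert⁻¹: X=3309064.7913, Y=-5260431.9500, Z=-1434275.8987
→ geod (Bowring, a=6378137.000): φ=-13.08025900°, λ=-57.82813200°, h=974.4940 m

φ=-13.080259°, λ=-57.828132°, h=974.494 m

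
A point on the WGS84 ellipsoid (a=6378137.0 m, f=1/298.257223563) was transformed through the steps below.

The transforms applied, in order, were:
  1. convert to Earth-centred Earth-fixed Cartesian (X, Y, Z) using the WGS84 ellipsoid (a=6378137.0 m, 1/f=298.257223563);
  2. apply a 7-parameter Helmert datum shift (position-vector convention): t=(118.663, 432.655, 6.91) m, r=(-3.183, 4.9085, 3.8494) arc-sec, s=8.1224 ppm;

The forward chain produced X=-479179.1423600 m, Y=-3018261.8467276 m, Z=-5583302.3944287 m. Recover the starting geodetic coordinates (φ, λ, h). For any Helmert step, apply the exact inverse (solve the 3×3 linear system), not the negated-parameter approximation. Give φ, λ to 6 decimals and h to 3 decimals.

start: X=-479179.1424, Y=-3018261.8467, Z=-5583302.3944 m
→ Helmert⁻¹: X=-479217.3795, Y=-3018574.8798, Z=-5583321.9404
→ geod (Bowring, a=6378137.000): φ=-61.46488900°, λ=-99.02077600°, h=3469.8690 m

φ=-61.464889°, λ=-99.020776°, h=3469.869 m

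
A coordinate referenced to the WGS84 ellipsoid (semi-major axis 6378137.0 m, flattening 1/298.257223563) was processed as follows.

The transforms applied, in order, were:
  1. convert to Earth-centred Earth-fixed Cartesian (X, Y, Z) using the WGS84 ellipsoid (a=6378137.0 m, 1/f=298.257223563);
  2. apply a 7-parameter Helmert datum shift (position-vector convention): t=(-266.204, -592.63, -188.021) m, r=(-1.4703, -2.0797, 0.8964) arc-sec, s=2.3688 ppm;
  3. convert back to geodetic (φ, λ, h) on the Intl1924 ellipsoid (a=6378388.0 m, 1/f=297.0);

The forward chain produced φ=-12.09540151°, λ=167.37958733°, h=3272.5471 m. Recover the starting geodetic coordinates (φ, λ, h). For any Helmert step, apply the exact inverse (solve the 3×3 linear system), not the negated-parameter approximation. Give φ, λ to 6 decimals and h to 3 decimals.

φ=-12.092993°, λ=167.373437°, h=3337.575 m

start: φ=-12.095402°, λ=167.379587°, h=3272.547 m
→ ECEF (a=6378388.000, f=1/297.0): X=-6090122.0124, Y=1363581.8603, Z=-1328424.6376
→ Helmert⁻¹: X=-6089848.8455, Y=1364207.1920, Z=-1328162.3440
→ geod (Bowring, a=6378137.000): φ=-12.09299300°, λ=167.37343700°, h=3337.5750 m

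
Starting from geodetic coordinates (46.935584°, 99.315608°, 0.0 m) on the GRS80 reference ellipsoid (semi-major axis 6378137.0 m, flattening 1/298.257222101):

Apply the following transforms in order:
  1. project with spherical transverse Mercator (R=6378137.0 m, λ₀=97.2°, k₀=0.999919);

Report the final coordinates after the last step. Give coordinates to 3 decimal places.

start: φ=46.935584°, λ=99.315608°, h=0.000 m
→ tm (R=6378137.0, λ₀=97.2°): E=160794.3889, N=5226591.4027

E=160794.389 m, N=5226591.403 m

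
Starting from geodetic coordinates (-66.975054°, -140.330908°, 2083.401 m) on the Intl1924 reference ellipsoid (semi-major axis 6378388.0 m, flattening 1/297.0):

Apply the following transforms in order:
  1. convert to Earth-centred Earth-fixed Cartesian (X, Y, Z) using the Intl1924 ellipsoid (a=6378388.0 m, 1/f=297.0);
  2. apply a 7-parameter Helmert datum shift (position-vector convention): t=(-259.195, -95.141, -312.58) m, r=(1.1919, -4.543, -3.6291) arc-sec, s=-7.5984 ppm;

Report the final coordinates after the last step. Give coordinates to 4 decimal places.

X=-1926612.3137 m, Y=-1597645.5167 m, Z=-5849697.0139 m

start: φ=-66.975054°, λ=-140.330908°, h=2083.401 m
→ ECEF (a=6378388.000, f=1/297.0): X=-1926468.4797, Y=-1597630.2102, Z=-5849377.2177
→ Helmert 7p (PV): X=-1926612.3137, Y=-1597645.5167, Z=-5849697.0139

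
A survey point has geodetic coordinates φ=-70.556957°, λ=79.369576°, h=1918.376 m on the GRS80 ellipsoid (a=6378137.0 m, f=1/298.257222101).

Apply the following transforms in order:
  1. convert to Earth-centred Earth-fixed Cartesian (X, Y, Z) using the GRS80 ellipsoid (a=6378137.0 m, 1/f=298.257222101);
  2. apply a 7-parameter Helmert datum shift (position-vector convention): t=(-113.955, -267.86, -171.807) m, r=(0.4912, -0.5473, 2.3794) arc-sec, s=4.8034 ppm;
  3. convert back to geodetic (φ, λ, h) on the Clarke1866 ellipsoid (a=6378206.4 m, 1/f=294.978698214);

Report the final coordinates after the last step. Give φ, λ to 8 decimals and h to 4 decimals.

start: φ=-70.556957°, λ=79.369576°, h=1918.376 m
→ ECEF (a=6378137.000, f=1/298.257222101): X=392941.6959, Y=2093516.6541, Z=-5993817.0248
→ Helmert 7p (PV): X=392821.3822, Y=2093277.6567, Z=-5994011.5943
→ geod (Bowring, a=6378206.400): φ=-70.56105109°, λ=79.37157104°, h=2158.3624 m

φ=-70.56105109°, λ=79.37157104°, h=2158.3624 m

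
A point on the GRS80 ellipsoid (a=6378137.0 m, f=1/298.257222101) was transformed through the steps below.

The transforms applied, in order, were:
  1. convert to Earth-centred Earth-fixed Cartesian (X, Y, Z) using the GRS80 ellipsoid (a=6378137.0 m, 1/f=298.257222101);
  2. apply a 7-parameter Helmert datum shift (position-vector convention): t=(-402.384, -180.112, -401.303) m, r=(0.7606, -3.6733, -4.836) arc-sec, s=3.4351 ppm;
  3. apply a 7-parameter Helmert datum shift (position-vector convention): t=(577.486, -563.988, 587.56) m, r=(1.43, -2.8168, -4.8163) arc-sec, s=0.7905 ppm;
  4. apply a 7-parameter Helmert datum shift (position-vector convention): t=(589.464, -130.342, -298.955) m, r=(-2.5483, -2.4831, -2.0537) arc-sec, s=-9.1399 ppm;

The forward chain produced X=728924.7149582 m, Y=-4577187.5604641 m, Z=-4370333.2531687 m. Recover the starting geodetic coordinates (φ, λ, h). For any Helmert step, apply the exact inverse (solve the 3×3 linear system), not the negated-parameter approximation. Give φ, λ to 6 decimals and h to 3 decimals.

φ=-43.515299°, λ=-80.958225°, h=1578.799 m

start: X=728924.7150, Y=-4577187.5605, Z=-4370333.2532 m
→ Helmert⁻¹: X=728334.8702, Y=-4577037.8100, Z=-4370139.5552
→ Helmert⁻¹: X=727803.9829, Y=-4576483.5114, Z=-4370701.8712
→ Helmert⁻¹: X=728233.3303, Y=-4576286.7209, Z=-4370281.6497
→ geod (Bowring, a=6378137.000): φ=-43.51529900°, λ=-80.95822500°, h=1578.7990 m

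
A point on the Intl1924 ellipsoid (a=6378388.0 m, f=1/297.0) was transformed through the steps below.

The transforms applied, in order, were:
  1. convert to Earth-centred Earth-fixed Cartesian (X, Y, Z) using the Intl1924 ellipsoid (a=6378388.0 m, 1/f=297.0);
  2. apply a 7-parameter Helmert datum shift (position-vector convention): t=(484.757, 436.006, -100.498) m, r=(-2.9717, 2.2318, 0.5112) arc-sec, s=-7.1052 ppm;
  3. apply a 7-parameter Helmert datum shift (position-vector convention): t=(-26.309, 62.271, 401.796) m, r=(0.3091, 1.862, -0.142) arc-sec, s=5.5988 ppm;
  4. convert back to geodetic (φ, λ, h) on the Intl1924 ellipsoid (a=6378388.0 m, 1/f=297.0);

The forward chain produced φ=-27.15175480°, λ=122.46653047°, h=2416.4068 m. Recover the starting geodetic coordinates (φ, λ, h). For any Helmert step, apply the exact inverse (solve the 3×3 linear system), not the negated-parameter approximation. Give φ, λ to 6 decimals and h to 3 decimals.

start: φ=-27.151755°, λ=122.466530°, h=2416.407 m
→ ECEF (a=6378388.000, f=1/297.0): X=-3049934.0869, Y=4793614.6220, Z=-2894330.5677
→ Helmert⁻¹: X=-3049867.8707, Y=4793519.0754, Z=-2894750.8720
→ Helmert⁻¹: X=-3050331.1018, Y=4793166.3889, Z=-2894634.8899
→ geod (Bowring, a=6378388.000): φ=-27.15487700°, λ=122.47233500°, h=2408.4520 m

φ=-27.154877°, λ=122.472335°, h=2408.452 m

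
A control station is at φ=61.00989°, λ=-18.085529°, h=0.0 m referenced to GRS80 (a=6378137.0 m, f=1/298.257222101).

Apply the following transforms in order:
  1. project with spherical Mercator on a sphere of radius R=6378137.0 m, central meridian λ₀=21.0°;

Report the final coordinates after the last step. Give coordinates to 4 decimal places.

start: φ=61.009890°, λ=-18.085529°, h=0.000 m
→ merc (R=6378137.0, λ₀=21.0°): E=-4350981.1857, N=8628094.4448

E=-4350981.1857 m, N=8628094.4448 m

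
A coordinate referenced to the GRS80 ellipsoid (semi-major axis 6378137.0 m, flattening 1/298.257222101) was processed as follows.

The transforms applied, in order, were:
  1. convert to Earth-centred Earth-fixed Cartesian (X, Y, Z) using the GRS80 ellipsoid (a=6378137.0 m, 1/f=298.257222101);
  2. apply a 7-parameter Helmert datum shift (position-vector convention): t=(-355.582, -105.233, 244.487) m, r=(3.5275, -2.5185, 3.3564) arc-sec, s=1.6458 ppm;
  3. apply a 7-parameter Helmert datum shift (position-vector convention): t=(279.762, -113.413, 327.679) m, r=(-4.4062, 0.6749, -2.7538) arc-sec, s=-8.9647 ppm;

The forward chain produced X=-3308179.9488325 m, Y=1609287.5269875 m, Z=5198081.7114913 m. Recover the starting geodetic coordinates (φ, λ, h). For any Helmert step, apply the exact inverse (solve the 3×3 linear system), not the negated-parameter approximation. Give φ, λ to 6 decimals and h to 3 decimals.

φ=54.890358°, λ=154.055315°, h=3925.055 m

start: X=-3308179.9488, Y=1609287.5270, Z=5198081.7115 m
→ Helmert⁻¹: X=-3308527.8627, Y=1609260.1612, Z=5197824.1805
→ Helmert⁻¹: X=-3308077.1831, Y=1609505.4636, Z=5197584.0056
→ geod (Bowring, a=6378137.000): φ=54.89035800°, λ=154.05531500°, h=3925.0550 m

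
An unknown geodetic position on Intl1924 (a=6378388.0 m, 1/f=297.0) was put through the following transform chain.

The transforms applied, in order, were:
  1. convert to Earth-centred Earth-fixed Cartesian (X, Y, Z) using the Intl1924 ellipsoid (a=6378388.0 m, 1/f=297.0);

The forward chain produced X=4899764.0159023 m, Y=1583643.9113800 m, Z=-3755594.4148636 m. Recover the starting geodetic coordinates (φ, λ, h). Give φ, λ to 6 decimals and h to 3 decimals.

start: X=4899764.0159, Y=1583643.9114, Z=-3755594.4149 m
→ geod (Bowring, a=6378388.000): φ=-36.28874500°, λ=17.91125800°, h=2484.1230 m

φ=-36.288745°, λ=17.911258°, h=2484.123 m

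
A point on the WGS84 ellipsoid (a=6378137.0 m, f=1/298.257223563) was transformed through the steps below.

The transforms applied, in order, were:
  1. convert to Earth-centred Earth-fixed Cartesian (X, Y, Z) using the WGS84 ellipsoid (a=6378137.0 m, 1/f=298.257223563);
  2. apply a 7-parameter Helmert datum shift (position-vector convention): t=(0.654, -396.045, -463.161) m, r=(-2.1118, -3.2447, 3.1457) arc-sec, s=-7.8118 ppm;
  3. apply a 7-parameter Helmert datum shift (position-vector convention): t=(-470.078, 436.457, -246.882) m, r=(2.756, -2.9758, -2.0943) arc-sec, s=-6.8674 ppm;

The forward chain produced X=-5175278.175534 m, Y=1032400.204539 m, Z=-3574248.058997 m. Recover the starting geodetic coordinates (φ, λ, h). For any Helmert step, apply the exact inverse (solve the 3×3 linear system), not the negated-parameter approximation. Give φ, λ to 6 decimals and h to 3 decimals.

φ=-34.283810°, λ=168.717827°, h=1660.476 m

start: X=-5175278.1755, Y=1032400.2045, Z=-3574248.0590 m
→ Helmert⁻¹: X=-5174905.6742, Y=1031870.5379, Z=-3573964.8498
→ Helmert⁻¹: X=-5174987.2219, Y=1032390.1554, Z=-3573437.6281
→ geod (Bowring, a=6378137.000): φ=-34.28381000°, λ=168.71782700°, h=1660.4760 m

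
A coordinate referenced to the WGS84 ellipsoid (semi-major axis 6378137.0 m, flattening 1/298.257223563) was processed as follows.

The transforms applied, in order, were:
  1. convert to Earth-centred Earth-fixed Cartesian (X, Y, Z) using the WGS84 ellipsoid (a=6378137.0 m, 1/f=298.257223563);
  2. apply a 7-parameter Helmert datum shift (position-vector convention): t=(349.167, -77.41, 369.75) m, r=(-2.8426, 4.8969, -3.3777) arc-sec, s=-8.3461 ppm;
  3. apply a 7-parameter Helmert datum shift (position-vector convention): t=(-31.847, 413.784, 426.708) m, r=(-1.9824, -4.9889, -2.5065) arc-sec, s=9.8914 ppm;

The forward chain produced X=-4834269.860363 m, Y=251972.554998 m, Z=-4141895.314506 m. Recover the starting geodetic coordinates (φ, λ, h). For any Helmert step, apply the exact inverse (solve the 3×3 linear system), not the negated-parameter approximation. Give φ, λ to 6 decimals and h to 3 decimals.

φ=-40.744567°, λ=177.020982°, h=2610.429 m

start: X=-4834269.8604, Y=251972.5550, Z=-4141895.3145 m
→ Helmert⁻¹: X=-4834293.4390, Y=251537.3472, Z=-4142161.7056
→ Helmert⁻¹: X=-4834588.7261, Y=251594.7797, Z=-4142677.3398
→ geod (Bowring, a=6378137.000): φ=-40.74456700°, λ=177.02098200°, h=2610.4290 m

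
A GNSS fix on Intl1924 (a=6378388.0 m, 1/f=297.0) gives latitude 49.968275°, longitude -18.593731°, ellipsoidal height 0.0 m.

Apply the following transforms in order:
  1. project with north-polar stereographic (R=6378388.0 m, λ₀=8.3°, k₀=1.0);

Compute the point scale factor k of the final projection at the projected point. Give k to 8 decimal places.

start: φ=49.968275°, λ=-18.593731°, h=0.000 m
→ into stereo (λ₀=8.3°): φ=49.96827500°, λ−λ₀=-26.89373100°
scale k = 1.13270268

1.13270268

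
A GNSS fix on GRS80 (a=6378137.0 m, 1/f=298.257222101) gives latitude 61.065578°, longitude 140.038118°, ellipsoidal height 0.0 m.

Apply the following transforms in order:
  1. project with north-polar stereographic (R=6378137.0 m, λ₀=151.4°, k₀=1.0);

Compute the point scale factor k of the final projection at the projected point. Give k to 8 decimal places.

1.06656768

start: φ=61.065578°, λ=140.038118°, h=0.000 m
→ into stereo (λ₀=151.4°): φ=61.06557800°, λ−λ₀=-11.36188200°
scale k = 1.06656768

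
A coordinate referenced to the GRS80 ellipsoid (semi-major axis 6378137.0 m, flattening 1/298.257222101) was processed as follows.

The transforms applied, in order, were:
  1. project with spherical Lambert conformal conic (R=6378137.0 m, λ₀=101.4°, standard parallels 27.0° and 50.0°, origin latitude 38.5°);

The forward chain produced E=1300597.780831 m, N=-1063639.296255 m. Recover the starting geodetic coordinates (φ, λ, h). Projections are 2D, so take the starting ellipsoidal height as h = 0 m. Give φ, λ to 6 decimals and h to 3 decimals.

φ=27.942521°, λ=114.712951°, h=0.000 m

start: E=1300597.7808, N=-1063639.2963 m
→ lcc⁻¹: φ=27.94252100°, λ=114.71295100°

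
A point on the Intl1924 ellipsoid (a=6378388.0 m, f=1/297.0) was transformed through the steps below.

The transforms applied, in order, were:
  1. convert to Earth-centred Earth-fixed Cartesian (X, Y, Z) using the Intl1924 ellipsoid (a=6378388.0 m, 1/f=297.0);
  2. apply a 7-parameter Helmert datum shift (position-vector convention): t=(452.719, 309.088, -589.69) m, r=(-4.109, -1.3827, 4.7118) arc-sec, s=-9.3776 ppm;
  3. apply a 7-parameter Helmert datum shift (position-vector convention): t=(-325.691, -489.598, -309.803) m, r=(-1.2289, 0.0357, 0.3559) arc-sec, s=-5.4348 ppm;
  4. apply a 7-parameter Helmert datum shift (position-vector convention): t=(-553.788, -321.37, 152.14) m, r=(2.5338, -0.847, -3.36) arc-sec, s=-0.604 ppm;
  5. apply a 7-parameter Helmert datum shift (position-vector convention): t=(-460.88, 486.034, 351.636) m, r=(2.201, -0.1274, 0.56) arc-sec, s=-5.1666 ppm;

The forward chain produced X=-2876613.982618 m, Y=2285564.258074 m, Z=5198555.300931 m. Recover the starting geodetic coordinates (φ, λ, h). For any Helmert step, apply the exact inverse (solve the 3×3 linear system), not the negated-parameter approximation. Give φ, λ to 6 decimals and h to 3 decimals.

start: X=-2876613.9826, Y=2285564.2581, Z=5198555.3009 m
→ Helmert⁻¹: X=-2876158.5478, Y=2285153.3076, Z=5198207.9143
→ Helmert⁻¹: X=-2875622.3817, Y=2285493.0688, Z=5198042.6468
→ Helmert⁻¹: X=-2875309.2729, Y=2285969.0805, Z=5198393.8238
→ Helmert⁻¹: X=-2875701.8956, Y=2285643.5465, Z=5199097.0779
→ geod (Bowring, a=6378388.000): φ=54.93896700°, λ=141.52188700°, h=1841.8470 m

φ=54.938967°, λ=141.521887°, h=1841.847 m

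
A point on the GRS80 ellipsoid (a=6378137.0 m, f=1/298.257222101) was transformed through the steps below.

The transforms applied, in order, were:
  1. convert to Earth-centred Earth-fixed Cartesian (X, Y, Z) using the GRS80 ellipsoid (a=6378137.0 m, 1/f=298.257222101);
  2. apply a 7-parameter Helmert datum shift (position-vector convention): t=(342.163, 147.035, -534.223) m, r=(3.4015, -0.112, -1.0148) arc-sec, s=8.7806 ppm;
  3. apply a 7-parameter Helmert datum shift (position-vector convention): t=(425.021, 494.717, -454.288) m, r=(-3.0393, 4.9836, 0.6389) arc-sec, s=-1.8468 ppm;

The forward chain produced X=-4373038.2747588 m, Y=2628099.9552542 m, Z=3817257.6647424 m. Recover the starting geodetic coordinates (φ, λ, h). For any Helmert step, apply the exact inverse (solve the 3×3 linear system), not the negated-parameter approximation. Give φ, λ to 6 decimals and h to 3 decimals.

φ=36.992288°, λ=149.006233°, h=2330.347 m

start: X=-4373038.2748, Y=2628099.9553, Z=3817257.6647 m
→ Helmert⁻¹: X=-4373555.4728, Y=2627567.3850, Z=3817652.0501
→ Helmert⁻¹: X=-4373870.0842, Y=2627438.7252, Z=3818111.7935
→ geod (Bowring, a=6378137.000): φ=36.99228800°, λ=149.00623300°, h=2330.3470 m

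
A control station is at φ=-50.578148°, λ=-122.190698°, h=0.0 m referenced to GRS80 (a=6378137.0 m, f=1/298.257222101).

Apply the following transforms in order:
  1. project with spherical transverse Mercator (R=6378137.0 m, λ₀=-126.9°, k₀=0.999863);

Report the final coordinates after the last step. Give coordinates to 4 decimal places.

start: φ=-50.578148°, λ=-122.190698°, h=0.000 m
→ tm (R=6378137.0, λ₀=-126.9°): E=332785.2358, N=-5640137.8883

E=332785.2358 m, N=-5640137.8883 m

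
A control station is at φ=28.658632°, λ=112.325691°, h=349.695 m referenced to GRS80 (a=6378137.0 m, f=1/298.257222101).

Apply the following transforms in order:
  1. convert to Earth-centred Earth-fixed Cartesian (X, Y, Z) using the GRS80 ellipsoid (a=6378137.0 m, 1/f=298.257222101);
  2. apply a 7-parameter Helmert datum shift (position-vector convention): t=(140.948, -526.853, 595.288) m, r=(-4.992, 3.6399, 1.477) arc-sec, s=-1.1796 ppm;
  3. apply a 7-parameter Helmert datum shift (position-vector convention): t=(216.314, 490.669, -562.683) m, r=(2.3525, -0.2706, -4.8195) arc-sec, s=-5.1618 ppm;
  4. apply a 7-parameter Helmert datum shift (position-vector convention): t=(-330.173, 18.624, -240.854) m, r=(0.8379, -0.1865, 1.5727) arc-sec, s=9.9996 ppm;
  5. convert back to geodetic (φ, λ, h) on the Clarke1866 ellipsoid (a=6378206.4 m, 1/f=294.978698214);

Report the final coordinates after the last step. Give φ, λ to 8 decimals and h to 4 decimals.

φ=28.65877329°, λ=112.32446420°, h=234.9906 m

start: φ=28.658632°, λ=112.325691°, h=349.695 m
→ ECEF (a=6378137.000, f=1/298.257222101): X=-2127805.1421, Y=5181506.0211, Z=3040923.3813
→ Helmert 7p (PV): X=-2127645.1250, Y=5181031.4155, Z=3041427.2289
→ Helmert 7p (PV): X=-2127300.7613, Y=5181510.3665, Z=3040905.1460
→ Helmert 7p (PV): X=-2127694.4637, Y=5181552.2303, Z=3040713.8252
→ geod (Bowring, a=6378206.400): φ=28.65877329°, λ=112.32446420°, h=234.9906 m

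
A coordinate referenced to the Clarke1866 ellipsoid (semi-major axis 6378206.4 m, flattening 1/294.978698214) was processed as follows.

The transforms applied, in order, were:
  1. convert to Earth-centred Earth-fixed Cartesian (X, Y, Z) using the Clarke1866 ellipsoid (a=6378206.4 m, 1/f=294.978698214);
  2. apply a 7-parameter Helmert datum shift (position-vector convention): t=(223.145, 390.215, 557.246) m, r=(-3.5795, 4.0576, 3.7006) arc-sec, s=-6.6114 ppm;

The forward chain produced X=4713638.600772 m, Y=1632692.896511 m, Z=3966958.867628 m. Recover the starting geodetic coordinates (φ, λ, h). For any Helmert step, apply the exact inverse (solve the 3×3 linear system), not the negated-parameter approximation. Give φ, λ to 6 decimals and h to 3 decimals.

start: X=4713638.6008, Y=1632692.8965, Z=3966958.8676 m
→ Helmert⁻¹: X=4713397.8717, Y=1632160.0751, Z=3966548.8906
→ geod (Bowring, a=6378206.400): φ=38.68202700°, λ=19.09999700°, h=3074.3980 m

φ=38.682027°, λ=19.099997°, h=3074.398 m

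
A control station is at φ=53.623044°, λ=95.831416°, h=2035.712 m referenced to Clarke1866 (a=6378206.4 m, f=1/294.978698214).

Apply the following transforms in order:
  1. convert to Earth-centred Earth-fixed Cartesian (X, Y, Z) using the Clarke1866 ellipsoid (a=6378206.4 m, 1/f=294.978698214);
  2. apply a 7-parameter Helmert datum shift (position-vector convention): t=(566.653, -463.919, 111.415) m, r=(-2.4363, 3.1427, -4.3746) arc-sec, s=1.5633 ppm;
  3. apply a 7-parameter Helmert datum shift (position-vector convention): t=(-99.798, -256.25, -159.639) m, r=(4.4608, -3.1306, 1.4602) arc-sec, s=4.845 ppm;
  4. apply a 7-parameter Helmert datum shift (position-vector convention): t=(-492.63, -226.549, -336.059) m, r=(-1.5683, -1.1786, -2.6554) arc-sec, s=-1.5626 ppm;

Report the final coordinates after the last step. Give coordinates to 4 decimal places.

X=-385271.0278 m, Y=3771862.3870 m, Z=5113054.0207 m

start: φ=53.623044°, λ=95.831416°, h=2035.712 m
→ ECEF (a=6378206.400, f=1/294.978698214): X=-385316.3391, Y=3772791.7322, Z=5113407.3485
→ Helmert 7p (PV): X=-384592.3632, Y=3772402.2805, Z=5113488.0656
→ Helmert 7p (PV): X=-384798.3412, Y=3772050.9974, Z=5113428.9488
→ Helmert 7p (PV): X=-385271.0278, Y=3771862.3870, Z=5113054.0207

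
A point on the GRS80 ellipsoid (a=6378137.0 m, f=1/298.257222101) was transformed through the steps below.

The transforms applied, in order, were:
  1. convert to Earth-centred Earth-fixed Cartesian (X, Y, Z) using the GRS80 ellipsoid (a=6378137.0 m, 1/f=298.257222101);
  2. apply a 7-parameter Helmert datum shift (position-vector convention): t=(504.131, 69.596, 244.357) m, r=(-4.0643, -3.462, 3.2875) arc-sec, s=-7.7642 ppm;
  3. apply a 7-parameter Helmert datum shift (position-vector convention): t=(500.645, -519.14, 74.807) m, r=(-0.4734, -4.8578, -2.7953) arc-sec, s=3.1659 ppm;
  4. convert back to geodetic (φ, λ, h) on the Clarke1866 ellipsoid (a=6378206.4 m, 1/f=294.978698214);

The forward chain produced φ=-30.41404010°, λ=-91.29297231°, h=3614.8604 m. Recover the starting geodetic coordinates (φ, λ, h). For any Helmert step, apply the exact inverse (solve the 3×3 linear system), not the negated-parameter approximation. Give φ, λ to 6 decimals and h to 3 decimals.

φ=-30.417810°, λ=-91.305028°, h=3446.782 m

start: φ=-30.414040°, λ=-91.292972°, h=3614.860 m
→ ECEF (a=6378206.400, f=1/294.978698214): X=-124295.2971, Y=-5506991.1010, Z=-3211695.4928
→ Helmert⁻¹: X=-124796.5649, Y=-5506448.8480, Z=-3211769.8305
→ Helmert⁻¹: X=-125443.3462, Y=-5506495.9057, Z=-3212145.5225
→ geod (Bowring, a=6378137.000): φ=-30.41781000°, λ=-91.30502800°, h=3446.7820 m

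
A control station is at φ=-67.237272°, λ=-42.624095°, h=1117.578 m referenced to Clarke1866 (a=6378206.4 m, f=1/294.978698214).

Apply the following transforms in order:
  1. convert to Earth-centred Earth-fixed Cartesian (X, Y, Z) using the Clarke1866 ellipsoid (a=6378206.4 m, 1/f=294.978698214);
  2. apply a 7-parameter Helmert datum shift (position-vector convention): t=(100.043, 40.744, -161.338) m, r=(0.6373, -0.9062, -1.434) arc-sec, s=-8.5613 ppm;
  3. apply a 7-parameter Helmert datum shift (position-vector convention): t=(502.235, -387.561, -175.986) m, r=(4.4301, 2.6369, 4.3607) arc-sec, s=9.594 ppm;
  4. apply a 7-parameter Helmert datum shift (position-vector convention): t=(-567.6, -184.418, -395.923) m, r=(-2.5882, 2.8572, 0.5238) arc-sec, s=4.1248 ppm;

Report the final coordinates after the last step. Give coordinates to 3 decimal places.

start: φ=-67.237272°, λ=-42.624095°, h=1117.578 m
→ ECEF (a=6378206.400, f=1/294.978698214): X=1821425.3538, Y=-1676300.6796, Z=-5859544.4136
→ Helmert 7p (PV): X=1821523.8921, Y=-1676240.1430, Z=-5859652.7634
→ Helmert 7p (PV): X=1822004.1302, Y=-1676479.4229, Z=-5859944.2558
→ Helmert 7p (PV): X=1821367.1301, Y=-1676739.6597, Z=-5860368.5521

X=1821367.130 m, Y=-1676739.660 m, Z=-5860368.552 m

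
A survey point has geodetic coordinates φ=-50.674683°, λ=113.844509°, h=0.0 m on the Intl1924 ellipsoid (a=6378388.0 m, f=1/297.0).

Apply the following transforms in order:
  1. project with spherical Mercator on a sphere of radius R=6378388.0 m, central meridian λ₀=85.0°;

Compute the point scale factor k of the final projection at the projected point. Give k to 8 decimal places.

start: φ=-50.674683°, λ=113.844509°, h=0.000 m
→ into merc (λ₀=85.0°): φ=-50.67468300°, λ−λ₀=28.84450900°
scale k = 1.57797714

1.57797714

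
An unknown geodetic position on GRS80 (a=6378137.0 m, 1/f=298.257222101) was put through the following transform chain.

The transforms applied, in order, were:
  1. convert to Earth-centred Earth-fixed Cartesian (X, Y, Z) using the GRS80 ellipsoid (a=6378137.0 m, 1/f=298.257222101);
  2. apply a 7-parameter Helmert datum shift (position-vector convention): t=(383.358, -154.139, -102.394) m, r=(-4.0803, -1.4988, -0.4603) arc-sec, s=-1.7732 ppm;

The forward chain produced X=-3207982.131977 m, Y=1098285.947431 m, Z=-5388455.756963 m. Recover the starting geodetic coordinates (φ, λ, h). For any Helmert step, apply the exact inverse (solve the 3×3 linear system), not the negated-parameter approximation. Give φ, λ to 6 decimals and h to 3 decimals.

start: X=-3207982.1320, Y=1098285.9474, Z=-5388455.7570 m
→ Helmert⁻¹: X=-3208412.7842, Y=1098541.4652, Z=-5388317.8729
→ geod (Bowring, a=6378137.000): φ=-57.98787500°, λ=161.09910100°, h=3886.9700 m

φ=-57.987875°, λ=161.099101°, h=3886.970 m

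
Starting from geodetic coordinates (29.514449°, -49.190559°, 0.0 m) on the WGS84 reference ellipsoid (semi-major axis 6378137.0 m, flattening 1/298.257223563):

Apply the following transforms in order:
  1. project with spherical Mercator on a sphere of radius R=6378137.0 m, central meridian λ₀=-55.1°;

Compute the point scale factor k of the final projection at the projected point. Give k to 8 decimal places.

start: φ=29.514449°, λ=-49.190559°, h=0.000 m
→ into merc (λ₀=-55.1°): φ=29.51444900°, λ−λ₀=5.90944100°
scale k = 1.14911953

1.14911953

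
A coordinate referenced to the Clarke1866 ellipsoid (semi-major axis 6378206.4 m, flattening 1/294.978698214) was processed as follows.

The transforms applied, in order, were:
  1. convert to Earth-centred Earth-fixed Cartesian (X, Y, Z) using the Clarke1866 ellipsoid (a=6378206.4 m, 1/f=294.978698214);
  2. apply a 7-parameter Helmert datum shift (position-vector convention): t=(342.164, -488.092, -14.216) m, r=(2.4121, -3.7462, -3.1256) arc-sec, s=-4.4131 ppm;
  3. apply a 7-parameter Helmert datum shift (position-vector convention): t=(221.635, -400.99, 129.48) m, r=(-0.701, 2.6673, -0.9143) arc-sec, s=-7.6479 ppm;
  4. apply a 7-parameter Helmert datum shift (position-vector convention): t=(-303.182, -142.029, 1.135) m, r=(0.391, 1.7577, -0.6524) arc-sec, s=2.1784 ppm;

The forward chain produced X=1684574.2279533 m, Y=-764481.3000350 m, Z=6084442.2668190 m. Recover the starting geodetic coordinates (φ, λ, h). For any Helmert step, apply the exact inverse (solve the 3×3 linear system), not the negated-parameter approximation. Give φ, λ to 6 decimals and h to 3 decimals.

φ=73.202310°, λ=-24.380602°, h=809.180 m

start: X=1684574.2280, Y=-764481.3000, Z=6084442.2668 m
→ Helmert⁻¹: X=1684824.3081, Y=-764320.7432, Z=6084443.6837
→ Helmert⁻¹: X=1684540.2634, Y=-763938.8067, Z=6084379.9235
→ Helmert⁻¹: X=1684327.6048, Y=-763357.4086, Z=6084399.3266
→ geod (Bowring, a=6378206.400): φ=73.20231000°, λ=-24.38060200°, h=809.1800 m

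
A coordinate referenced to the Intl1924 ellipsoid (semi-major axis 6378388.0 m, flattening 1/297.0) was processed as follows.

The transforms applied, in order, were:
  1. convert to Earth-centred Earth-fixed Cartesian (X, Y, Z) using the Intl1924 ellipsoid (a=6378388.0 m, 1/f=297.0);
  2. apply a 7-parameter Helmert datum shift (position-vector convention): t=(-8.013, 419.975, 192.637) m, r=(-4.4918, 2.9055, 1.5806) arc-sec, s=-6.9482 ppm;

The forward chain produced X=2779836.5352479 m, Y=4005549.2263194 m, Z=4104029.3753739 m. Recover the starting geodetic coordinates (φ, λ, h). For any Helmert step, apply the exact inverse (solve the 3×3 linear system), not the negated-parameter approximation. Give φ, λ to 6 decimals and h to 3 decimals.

φ=40.281241°, λ=55.236122°, h=3192.801 m

start: X=2779836.5352, Y=4005549.2263, Z=4104029.3754 m
→ Helmert⁻¹: X=2779836.7439, Y=4005046.4061, Z=4103991.6277
→ geod (Bowring, a=6378388.000): φ=40.28124100°, λ=55.23612200°, h=3192.8010 m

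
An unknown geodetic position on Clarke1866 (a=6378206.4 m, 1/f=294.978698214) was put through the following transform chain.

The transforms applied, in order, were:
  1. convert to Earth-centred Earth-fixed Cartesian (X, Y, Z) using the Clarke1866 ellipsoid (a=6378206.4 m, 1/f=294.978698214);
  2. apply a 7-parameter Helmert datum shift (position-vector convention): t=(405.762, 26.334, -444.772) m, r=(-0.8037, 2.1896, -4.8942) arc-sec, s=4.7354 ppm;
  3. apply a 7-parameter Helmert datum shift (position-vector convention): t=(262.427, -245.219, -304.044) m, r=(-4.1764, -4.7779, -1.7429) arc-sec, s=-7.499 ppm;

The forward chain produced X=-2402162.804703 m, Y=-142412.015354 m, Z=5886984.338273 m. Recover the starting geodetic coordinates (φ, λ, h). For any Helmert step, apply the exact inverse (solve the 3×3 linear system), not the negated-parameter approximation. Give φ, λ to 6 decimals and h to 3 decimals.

start: X=-2402162.8047, Y=-142412.0154, Z=5886984.3383 m
→ Helmert⁻¹: X=-2402305.6703, Y=-142307.3679, Z=5887385.2968
→ Helmert⁻¹: X=-2402759.1770, Y=-142412.9814, Z=5887776.1263
→ geod (Bowring, a=6378206.400): φ=67.90076200°, λ=-176.60801300°, h=1107.0680 m

φ=67.900762°, λ=-176.608013°, h=1107.068 m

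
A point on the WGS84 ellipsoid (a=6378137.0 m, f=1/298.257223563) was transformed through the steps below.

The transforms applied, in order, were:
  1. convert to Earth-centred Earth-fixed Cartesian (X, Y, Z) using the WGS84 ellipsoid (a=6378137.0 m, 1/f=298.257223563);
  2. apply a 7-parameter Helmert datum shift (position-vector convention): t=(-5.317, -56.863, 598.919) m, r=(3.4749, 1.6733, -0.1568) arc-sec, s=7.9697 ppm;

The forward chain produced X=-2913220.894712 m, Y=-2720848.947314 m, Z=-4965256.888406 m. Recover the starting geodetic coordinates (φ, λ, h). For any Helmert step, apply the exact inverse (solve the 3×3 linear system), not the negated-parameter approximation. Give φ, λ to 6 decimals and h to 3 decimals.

φ=-51.432793°, λ=-136.954798°, h=2672.676 m

start: X=-2913220.8947, Y=-2720848.9473, Z=-4965256.8884 m
→ Helmert⁻¹: X=-2913150.0076, Y=-2720856.2728, Z=-4965794.0262
→ geod (Bowring, a=6378137.000): φ=-51.43279300°, λ=-136.95479800°, h=2672.6760 m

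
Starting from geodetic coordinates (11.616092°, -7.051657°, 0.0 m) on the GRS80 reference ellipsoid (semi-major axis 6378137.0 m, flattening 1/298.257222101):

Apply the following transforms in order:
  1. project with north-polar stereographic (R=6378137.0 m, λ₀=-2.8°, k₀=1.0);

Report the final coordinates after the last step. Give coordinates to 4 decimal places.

start: φ=11.616092°, λ=-7.051657°, h=0.000 m
→ stereo (R=6378137.0, λ₀=-2.8°): E=-771086.1144, N=-10372158.1244

E=-771086.1144 m, N=-10372158.1244 m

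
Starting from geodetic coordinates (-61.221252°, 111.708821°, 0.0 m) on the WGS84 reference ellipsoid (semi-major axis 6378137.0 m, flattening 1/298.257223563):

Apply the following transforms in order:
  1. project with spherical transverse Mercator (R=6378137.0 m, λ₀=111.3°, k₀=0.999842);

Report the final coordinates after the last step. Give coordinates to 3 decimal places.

E=21906.132 m, N=-6814110.310 m

start: φ=-61.221252°, λ=111.708821°, h=0.000 m
→ tm (R=6378137.0, λ₀=111.3°): E=21906.1318, N=-6814110.3101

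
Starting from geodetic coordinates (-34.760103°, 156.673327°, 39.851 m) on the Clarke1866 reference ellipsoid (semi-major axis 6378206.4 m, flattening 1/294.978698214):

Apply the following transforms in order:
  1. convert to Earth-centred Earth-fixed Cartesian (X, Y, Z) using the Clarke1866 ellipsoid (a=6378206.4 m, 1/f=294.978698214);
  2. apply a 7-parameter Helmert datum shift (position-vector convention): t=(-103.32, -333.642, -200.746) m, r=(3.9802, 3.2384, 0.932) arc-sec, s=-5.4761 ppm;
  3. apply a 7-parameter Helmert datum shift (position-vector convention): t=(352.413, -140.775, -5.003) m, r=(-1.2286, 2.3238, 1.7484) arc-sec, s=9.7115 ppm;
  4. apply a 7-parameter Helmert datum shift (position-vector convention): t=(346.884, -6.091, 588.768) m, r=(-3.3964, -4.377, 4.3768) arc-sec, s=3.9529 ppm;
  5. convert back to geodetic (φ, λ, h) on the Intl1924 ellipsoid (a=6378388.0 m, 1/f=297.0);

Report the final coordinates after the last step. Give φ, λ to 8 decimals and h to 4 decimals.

start: φ=-34.760103°, λ=156.673327°, h=39.851 m
→ ECEF (a=6378206.400, f=1/294.978698214): X=-4817019.0722, Y=2077195.0919, Z=-3615869.6891
→ Helmert 7p (PV): X=-4817162.1690, Y=2076898.0830, Z=-3615934.9240
→ Helmert 7p (PV): X=-4816914.8807, Y=2076715.1065, Z=-3615933.1430
→ Helmert 7p (PV): X=-4816554.3727, Y=2076555.4716, Z=-3615495.0809
→ geod (Bowring, a=6378388.000): φ=-34.75958735°, λ=156.67773284°, h=-961.4852 m

φ=-34.75958735°, λ=156.67773284°, h=-961.4852 m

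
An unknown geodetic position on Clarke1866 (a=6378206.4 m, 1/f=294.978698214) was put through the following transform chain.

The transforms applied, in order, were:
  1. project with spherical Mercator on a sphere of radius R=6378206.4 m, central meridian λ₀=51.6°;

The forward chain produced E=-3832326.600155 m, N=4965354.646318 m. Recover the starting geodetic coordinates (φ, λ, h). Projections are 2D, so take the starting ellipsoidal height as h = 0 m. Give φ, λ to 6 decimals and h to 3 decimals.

start: E=-3832326.6002, N=4965354.6463 m
→ merc⁻¹: φ=40.68030600°, λ=17.17399900°

φ=40.680306°, λ=17.173999°, h=0.000 m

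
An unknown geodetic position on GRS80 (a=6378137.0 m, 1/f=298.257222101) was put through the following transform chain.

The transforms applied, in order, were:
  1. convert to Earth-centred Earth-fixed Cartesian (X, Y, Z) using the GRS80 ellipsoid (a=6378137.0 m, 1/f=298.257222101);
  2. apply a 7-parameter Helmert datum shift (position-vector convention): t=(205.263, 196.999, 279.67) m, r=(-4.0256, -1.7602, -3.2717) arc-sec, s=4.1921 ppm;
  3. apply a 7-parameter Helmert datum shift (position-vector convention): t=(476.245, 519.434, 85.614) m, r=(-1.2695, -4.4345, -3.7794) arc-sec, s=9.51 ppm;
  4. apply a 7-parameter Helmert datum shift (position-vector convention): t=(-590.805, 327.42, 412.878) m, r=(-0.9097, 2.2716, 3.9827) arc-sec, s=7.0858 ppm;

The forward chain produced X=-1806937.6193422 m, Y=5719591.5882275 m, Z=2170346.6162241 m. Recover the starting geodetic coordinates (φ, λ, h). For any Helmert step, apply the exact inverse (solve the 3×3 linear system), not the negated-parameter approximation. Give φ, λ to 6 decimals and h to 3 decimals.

start: X=-1806937.6193, Y=5719591.5882, Z=2170346.6162 m
→ Helmert⁻¹: X=-1806247.4813, Y=5719248.9491, Z=2169923.6943
→ Helmert⁻¹: X=-1806764.6766, Y=5718628.6700, Z=2169891.4855
→ Helmert⁻¹: X=-1807034.5511, Y=5718336.6904, Z=2169729.7438
→ geod (Bowring, a=6378137.000): φ=20.01346700°, λ=107.53690200°, h=1846.8560 m

φ=20.013467°, λ=107.536902°, h=1846.856 m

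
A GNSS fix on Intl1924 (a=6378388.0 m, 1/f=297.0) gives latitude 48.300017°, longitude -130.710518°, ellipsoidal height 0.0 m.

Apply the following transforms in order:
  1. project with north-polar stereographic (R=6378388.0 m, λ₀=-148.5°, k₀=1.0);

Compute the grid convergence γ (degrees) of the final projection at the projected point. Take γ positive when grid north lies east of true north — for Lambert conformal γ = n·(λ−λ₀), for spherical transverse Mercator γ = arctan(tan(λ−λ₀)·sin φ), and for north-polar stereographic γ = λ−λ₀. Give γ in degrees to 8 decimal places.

start: φ=48.300017°, λ=-130.710518°, h=0.000 m
→ into stereo (λ₀=-148.5°): φ=48.30001700°, λ−λ₀=17.78948200°
convergence γ = 17.78948200°

17.78948200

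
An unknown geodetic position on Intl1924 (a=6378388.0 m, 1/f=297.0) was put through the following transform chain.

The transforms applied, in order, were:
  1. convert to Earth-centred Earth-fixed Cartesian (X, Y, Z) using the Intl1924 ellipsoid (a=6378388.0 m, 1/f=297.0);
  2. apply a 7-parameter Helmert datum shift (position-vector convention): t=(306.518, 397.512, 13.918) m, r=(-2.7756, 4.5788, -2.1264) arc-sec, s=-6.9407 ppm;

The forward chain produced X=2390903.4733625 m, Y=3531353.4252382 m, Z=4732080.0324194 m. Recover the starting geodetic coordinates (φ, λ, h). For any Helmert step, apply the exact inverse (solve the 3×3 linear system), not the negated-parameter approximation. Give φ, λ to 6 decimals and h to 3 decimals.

φ=48.171085°, λ=55.901724°, h=3390.737 m

start: X=2390903.4734, Y=3531353.4252, Z=4732080.0324 m
→ Helmert⁻¹: X=2390472.0987, Y=3530941.3855, Z=4732199.5378
→ geod (Bowring, a=6378388.000): φ=48.17108500°, λ=55.90172400°, h=3390.7370 m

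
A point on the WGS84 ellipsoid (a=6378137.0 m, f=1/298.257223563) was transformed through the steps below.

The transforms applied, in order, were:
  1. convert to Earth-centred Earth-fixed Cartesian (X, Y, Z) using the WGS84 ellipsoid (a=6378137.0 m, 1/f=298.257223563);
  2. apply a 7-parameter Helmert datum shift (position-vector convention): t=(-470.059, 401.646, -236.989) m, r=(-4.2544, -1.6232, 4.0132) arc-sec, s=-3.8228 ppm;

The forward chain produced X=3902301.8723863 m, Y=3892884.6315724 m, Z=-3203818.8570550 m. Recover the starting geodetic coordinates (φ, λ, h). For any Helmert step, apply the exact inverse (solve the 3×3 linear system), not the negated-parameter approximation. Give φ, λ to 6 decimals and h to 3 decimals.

start: X=3902301.8724, Y=3892884.6316, Z=-3203818.8571 m
→ Helmert⁻¹: X=3902837.3750, Y=3892488.0061, Z=-3203544.5420
→ geod (Bowring, a=6378137.000): φ=-30.33172400°, λ=44.92393200°, h=2727.8120 m

φ=-30.331724°, λ=44.923932°, h=2727.812 m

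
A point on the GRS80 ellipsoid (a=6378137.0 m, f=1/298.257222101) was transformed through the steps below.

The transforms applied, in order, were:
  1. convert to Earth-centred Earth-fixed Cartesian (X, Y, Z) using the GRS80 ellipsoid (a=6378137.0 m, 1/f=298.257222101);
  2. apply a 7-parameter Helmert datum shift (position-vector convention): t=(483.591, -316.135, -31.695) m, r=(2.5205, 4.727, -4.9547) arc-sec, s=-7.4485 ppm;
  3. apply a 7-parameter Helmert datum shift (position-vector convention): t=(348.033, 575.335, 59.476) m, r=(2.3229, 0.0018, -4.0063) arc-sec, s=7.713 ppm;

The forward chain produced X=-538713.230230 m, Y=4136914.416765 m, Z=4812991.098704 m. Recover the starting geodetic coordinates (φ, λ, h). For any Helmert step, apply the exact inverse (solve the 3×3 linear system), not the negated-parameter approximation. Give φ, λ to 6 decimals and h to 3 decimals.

φ=49.271279°, λ=97.434942°, h=3371.228 m

start: X=-538713.2302, Y=4136914.4168, Z=4812991.0987 m
→ Helmert⁻¹: X=-539137.4882, Y=4136350.9077, Z=4812847.9136
→ Helmert⁻¹: X=-539834.7644, Y=4136743.6993, Z=4812852.5363
→ geod (Bowring, a=6378137.000): φ=49.27127900°, λ=97.43494200°, h=3371.2280 m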